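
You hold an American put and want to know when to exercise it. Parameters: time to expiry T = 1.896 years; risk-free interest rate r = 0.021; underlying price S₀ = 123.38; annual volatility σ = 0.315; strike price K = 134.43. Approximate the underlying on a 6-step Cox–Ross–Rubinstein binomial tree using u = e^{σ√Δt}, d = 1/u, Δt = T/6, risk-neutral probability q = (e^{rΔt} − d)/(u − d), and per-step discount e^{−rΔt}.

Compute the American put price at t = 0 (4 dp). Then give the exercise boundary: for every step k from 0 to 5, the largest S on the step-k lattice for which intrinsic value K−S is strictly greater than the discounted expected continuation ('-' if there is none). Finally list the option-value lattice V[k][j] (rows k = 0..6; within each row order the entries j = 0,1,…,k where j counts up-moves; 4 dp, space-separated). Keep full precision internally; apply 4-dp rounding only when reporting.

Δt=0.31600, u=1.19372, d=0.83772, q=0.47455, disc=e^(-rΔt)=0.99339
k=6 terminal: V=max(K-S,0) → 91.7886 73.6674 47.8454 11.0500 0.0000 0.0000 0.0000
k=5: j=0 S=50.9019 intr=83.5281 cont=82.6390 V=83.5281[EX]; j=1 S=72.5335 intr=61.8965 cont=61.0074 V=61.8965[EX]; j=2 S=103.3577 intr=31.0723 cont=30.1832 V=31.0723[EX]; j=3 S=147.2811 intr=0.0000 cont=5.7678 V=5.7678[hold]; j=4 S=209.8704 intr=0.0000 cont=0.0000 V=0.0000[hold]; j=5 S=299.0580 intr=0.0000 cont=0.0000 V=0.0000[hold]  S*(5)=103.3577
k=4: j=0 S=60.7626 intr=73.6674 cont=72.7783 V=73.6674[EX]; j=1 S=86.5846 intr=47.8454 cont=46.9563 V=47.8454[EX]; j=2 S=123.3800 intr=11.0500 cont=18.9380 V=18.9380[hold]; j=3 S=175.8122 intr=0.0000 cont=3.0107 V=3.0107[hold]; j=4 S=250.5263 intr=0.0000 cont=0.0000 V=0.0000[hold]  S*(4)=86.5846
k=3: j=0 S=72.5335 intr=61.8965 cont=61.0074 V=61.8965[EX]; j=1 S=103.3577 intr=31.0723 cont=33.9017 V=33.9017[hold]; j=2 S=147.2811 intr=0.0000 cont=11.3044 V=11.3044[hold]; j=3 S=209.8704 intr=0.0000 cont=1.5715 V=1.5715[hold]  S*(3)=72.5335
k=2: j=0 S=86.5846 intr=47.8454 cont=48.2901 V=48.2901[hold]; j=1 S=123.3800 intr=11.0500 cont=23.0249 V=23.0249[hold]; j=2 S=175.8122 intr=0.0000 cont=6.6415 V=6.6415[hold]  S*(2)=-
k=1: j=0 S=103.3577 intr=31.0723 cont=36.0604 V=36.0604[hold]; j=1 S=147.2811 intr=0.0000 cont=15.1493 V=15.1493[hold]  S*(1)=-
k=0: j=0 S=123.3800 intr=11.0500 cont=25.9642 V=25.9642[hold]  S*(0)=-

price = 25.9642
boundary = - - - 72.5335 86.5846 103.3577
tree:
25.9642
36.0604 15.1493
48.2901 23.0249 6.6415
61.8965 33.9017 11.3044 1.5715
73.6674 47.8454 18.9380 3.0107 0.0000
83.5281 61.8965 31.0723 5.7678 0.0000 0.0000
91.7886 73.6674 47.8454 11.0500 0.0000 0.0000 0.0000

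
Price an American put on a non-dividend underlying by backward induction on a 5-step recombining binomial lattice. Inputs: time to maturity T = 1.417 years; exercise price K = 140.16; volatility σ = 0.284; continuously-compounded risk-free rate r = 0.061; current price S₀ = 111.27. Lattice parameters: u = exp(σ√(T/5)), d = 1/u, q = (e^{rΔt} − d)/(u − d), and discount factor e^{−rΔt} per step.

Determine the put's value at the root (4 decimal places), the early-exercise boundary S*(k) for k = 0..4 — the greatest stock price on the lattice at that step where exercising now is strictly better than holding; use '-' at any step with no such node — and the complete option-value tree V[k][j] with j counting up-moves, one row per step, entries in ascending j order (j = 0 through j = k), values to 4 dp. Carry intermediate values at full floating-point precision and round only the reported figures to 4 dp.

Δt=0.28340  u=1.16322  d=0.85969  q=0.51972  discount=0.98286
step 5 (expiry): payoffs max(K−S,0) = 87.9111 69.4636 44.5028 10.7290 0.0000 0.0000
step 4: (k=4,j=0): S=60.7767, (K−S)⁺=79.3833, hold=76.9811 ⇒ V=79.3833 exercise | (k=4,j=1): S=82.2352, (K−S)⁺=57.9248, hold=55.5227 ⇒ V=57.9248 exercise | (k=4,j=2): S=111.2700, (K−S)⁺=28.8900, hold=26.4878 ⇒ V=28.8900 exercise | (k=4,j=3): S=150.5562, (K−S)⁺=0.0000, hold=5.0646 ⇒ V=5.0646 continue | (k=4,j=4): S=203.7132, (K−S)⁺=0.0000, hold=0.0000 ⇒ V=0.0000 continue  boundary S*=111.2700
step 3: (k=3,j=0): S=70.6964, (K−S)⁺=69.4636, hold=67.0614 ⇒ V=69.4636 exercise | (k=3,j=1): S=95.6572, (K−S)⁺=44.5028, hold=42.1006 ⇒ V=44.5028 exercise | (k=3,j=2): S=129.4310, (K−S)⁺=10.7290, hold=16.2244 ⇒ V=16.2244 continue | (k=3,j=3): S=175.1293, (K−S)⁺=0.0000, hold=2.3907 ⇒ V=2.3907 continue  boundary S*=95.6572
step 2: (k=2,j=0): S=82.2352, (K−S)⁺=57.9248, hold=55.5227 ⇒ V=57.9248 exercise | (k=2,j=1): S=111.2700, (K−S)⁺=28.8900, hold=29.2950 ⇒ V=29.2950 continue | (k=2,j=2): S=150.5562, (K−S)⁺=0.0000, hold=8.8799 ⇒ V=8.8799 continue  boundary S*=82.2352
step 1: (k=1,j=0): S=95.6572, (K−S)⁺=44.5028, hold=42.3075 ⇒ V=44.5028 exercise | (k=1,j=1): S=129.4310, (K−S)⁺=10.7290, hold=18.3645 ⇒ V=18.3645 continue  boundary S*=95.6572
step 0: (k=0,j=0): S=111.2700, (K−S)⁺=28.8900, hold=30.3882 ⇒ V=30.3882 continue  boundary S*=-

price = 30.3882
boundary = - 95.6572 82.2352 95.6572 111.2700
tree:
30.3882
44.5028 18.3645
57.9248 29.2950 8.8799
69.4636 44.5028 16.2244 2.3907
79.3833 57.9248 28.8900 5.0646 0.0000
87.9111 69.4636 44.5028 10.7290 0.0000 0.0000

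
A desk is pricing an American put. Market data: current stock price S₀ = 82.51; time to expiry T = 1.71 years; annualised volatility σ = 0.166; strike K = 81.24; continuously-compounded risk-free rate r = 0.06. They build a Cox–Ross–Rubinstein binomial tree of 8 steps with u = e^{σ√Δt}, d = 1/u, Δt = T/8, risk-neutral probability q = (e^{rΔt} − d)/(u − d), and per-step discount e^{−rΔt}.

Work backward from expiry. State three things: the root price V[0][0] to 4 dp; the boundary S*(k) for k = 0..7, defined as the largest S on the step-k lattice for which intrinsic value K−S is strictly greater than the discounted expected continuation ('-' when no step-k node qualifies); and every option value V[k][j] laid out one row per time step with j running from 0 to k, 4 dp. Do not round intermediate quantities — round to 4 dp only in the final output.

price = 3.8123
boundary = - - 70.7693 65.5412 70.7693 65.5412 70.7693 76.4145
tree:
3.8123
6.4243 1.8871
10.4707 3.4536 0.7234
15.6988 6.1301 1.4704 0.1644
20.5407 10.4707 2.9260 0.3827 0.0000
25.0249 15.6988 5.6545 0.8907 0.0000 0.0000
29.1779 20.5407 10.4707 2.0731 0.0000 0.0000 0.0000
33.0240 25.0249 15.6988 4.8255 0.0000 0.0000 0.0000 0.0000
36.5860 29.1779 20.5407 10.4707 0.0000 0.0000 0.0000 0.0000 0.0000

Δt=0.21375, u=1.07977, d=0.92612, q=0.56483, disc=e^(-rΔt)=0.98726
k=8 terminal: V=max(K-S,0) → 36.5860 29.1779 20.5407 10.4707 0.0000 0.0000 0.0000 0.0000 0.0000
k=7: j=0 S=48.2160 intr=33.0240 cont=31.9888 V=33.0240[EX]; j=1 S=56.2151 intr=25.0249 cont=23.9897 V=25.0249[EX]; j=2 S=65.5412 intr=15.6988 cont=14.6636 V=15.6988[EX]; j=3 S=76.4145 intr=4.8255 cont=4.4984 V=4.8255[EX]; j=4 S=89.0917 intr=0.0000 cont=0.0000 V=0.0000[hold]; j=5 S=103.8721 intr=0.0000 cont=0.0000 V=0.0000[hold]; j=6 S=121.1046 intr=0.0000 cont=0.0000 V=0.0000[hold]; j=7 S=141.1959 intr=0.0000 cont=0.0000 V=0.0000[hold]  S*(7)=76.4145
k=6: j=0 S=52.0621 intr=29.1779 cont=28.1426 V=29.1779[EX]; j=1 S=60.6993 intr=20.5407 cont=19.5055 V=20.5407[EX]; j=2 S=70.7693 intr=10.4707 cont=9.4354 V=10.4707[EX]; j=3 S=82.5100 intr=0.0000 cont=2.0731 V=2.0731[hold]; j=4 S=96.1985 intr=0.0000 cont=0.0000 V=0.0000[hold]; j=5 S=112.1579 intr=0.0000 cont=0.0000 V=0.0000[hold]; j=6 S=130.7649 intr=0.0000 cont=0.0000 V=0.0000[hold]  S*(6)=70.7693
k=5: j=0 S=56.2151 intr=25.0249 cont=23.9897 V=25.0249[EX]; j=1 S=65.5412 intr=15.6988 cont=14.6636 V=15.6988[EX]; j=2 S=76.4145 intr=4.8255 cont=5.6545 V=5.6545[hold]; j=3 S=89.0917 intr=0.0000 cont=0.8907 V=0.8907[hold]; j=4 S=103.8721 intr=0.0000 cont=0.0000 V=0.0000[hold]; j=5 S=121.1046 intr=0.0000 cont=0.0000 V=0.0000[hold]  S*(5)=65.5412
k=4: j=0 S=60.6993 intr=20.5407 cont=19.5055 V=20.5407[EX]; j=1 S=70.7693 intr=10.4707 cont=9.8977 V=10.4707[EX]; j=2 S=82.5100 intr=0.0000 cont=2.9260 V=2.9260[hold]; j=3 S=96.1985 intr=0.0000 cont=0.3827 V=0.3827[hold]; j=4 S=112.1579 intr=0.0000 cont=0.0000 V=0.0000[hold]  S*(4)=70.7693
k=3: j=0 S=65.5412 intr=15.6988 cont=14.6636 V=15.6988[EX]; j=1 S=76.4145 intr=4.8255 cont=6.1301 V=6.1301[hold]; j=2 S=89.0917 intr=0.0000 cont=1.4704 V=1.4704[hold]; j=3 S=103.8721 intr=0.0000 cont=0.1644 V=0.1644[hold]  S*(3)=65.5412
k=2: j=0 S=70.7693 intr=10.4707 cont=10.1629 V=10.4707[EX]; j=1 S=82.5100 intr=0.0000 cont=3.4536 V=3.4536[hold]; j=2 S=96.1985 intr=0.0000 cont=0.7234 V=0.7234[hold]  S*(2)=70.7693
k=1: j=0 S=76.4145 intr=4.8255 cont=6.4243 V=6.4243[hold]; j=1 S=89.0917 intr=0.0000 cont=1.8871 V=1.8871[hold]  S*(1)=-
k=0: j=0 S=82.5100 intr=0.0000 cont=3.8123 V=3.8123[hold]  S*(0)=-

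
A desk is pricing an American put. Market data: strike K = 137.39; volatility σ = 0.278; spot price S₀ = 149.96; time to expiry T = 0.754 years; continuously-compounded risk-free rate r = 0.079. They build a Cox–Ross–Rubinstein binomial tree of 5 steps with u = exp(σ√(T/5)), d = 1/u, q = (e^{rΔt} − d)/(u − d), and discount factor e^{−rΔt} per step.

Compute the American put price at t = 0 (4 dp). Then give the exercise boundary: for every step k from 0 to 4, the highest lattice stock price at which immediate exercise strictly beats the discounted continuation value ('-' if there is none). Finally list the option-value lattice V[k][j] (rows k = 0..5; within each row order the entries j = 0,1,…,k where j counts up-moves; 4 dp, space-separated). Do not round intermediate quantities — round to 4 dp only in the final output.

price = 6.0088
boundary = - - - 108.4730 120.8388
tree:
6.0088
10.5253 2.1147
17.8547 4.2233 0.2809
28.9170 8.3880 0.6027 0.0000
40.0173 16.5512 1.2935 0.0000 0.0000
49.9817 28.9170 2.7758 0.0000 0.0000 0.0000

Δt=0.15080  u=1.11400  d=0.89767  q=0.52844  discount=0.98816
step 5 (expiry): payoffs max(K−S,0) = 49.9817 28.9170 2.7758 0.0000 0.0000 0.0000
step 4: (k=4,j=0): S=97.3727, (K−S)⁺=40.0173, hold=38.3903 ⇒ V=40.0173 exercise | (k=4,j=1): S=120.8388, (K−S)⁺=16.5512, hold=14.9242 ⇒ V=16.5512 exercise | (k=4,j=2): S=149.9600, (K−S)⁺=0.0000, hold=1.2935 ⇒ V=1.2935 continue | (k=4,j=3): S=186.0992, (K−S)⁺=0.0000, hold=0.0000 ⇒ V=0.0000 continue | (k=4,j=4): S=230.9477, (K−S)⁺=0.0000, hold=0.0000 ⇒ V=0.0000 continue  boundary S*=120.8388
step 3: (k=3,j=0): S=108.4730, (K−S)⁺=28.9170, hold=27.2899 ⇒ V=28.9170 exercise | (k=3,j=1): S=134.6142, (K−S)⁺=2.7758, hold=8.3880 ⇒ V=8.3880 continue | (k=3,j=2): S=167.0552, (K−S)⁺=0.0000, hold=0.6027 ⇒ V=0.6027 continue | (k=3,j=3): S=207.3142, (K−S)⁺=0.0000, hold=0.0000 ⇒ V=0.0000 continue  boundary S*=108.4730
step 2: (k=2,j=0): S=120.8388, (K−S)⁺=16.5512, hold=17.8547 ⇒ V=17.8547 continue | (k=2,j=1): S=149.9600, (K−S)⁺=0.0000, hold=4.2233 ⇒ V=4.2233 continue | (k=2,j=2): S=186.0992, (K−S)⁺=0.0000, hold=0.2809 ⇒ V=0.2809 continue  boundary S*=-
step 1: (k=1,j=0): S=134.6142, (K−S)⁺=2.7758, hold=10.5253 ⇒ V=10.5253 continue | (k=1,j=1): S=167.0552, (K−S)⁺=0.0000, hold=2.1147 ⇒ V=2.1147 continue  boundary S*=-
step 0: (k=0,j=0): S=149.9600, (K−S)⁺=0.0000, hold=6.0088 ⇒ V=6.0088 continue  boundary S*=-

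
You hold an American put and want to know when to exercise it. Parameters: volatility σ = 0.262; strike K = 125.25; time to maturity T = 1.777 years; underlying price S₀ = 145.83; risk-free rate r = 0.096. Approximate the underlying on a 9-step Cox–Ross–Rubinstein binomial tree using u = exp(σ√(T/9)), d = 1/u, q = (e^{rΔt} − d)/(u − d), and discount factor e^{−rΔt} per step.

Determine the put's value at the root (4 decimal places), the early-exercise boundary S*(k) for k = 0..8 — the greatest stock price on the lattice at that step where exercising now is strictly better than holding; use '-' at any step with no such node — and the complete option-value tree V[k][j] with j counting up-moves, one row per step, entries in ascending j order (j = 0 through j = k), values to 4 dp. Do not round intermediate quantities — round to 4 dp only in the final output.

params: Δt=0.19744 u=1.12347 d=0.89010 q=0.55293 e^(-rΔt)=0.98122
t_9 payoffs: 74.1047 60.6956 43.7709 22.4089 0.0000 0.0000 0.0000 0.0000 0.0000 0.0000
t_8: node(8,0) S=57.4600 payoff=67.7900 vs cont=65.4382 → 67.7900 [stop]  node(8,1) S=72.5247 payoff=52.7253 vs cont=50.3735 → 52.7253 [stop]  node(8,2) S=91.5391 payoff=33.7109 vs cont=31.3592 → 33.7109 [stop]  node(8,3) S=115.5385 payoff=9.7115 vs cont=9.8303 → 9.8303 [wait]  node(8,4) S=145.8300 payoff=0.0000 vs cont=0.0000 → 0.0000 [wait]  node(8,5) S=184.0633 payoff=0.0000 vs cont=0.0000 → 0.0000 [wait]  node(8,6) S=232.3204 payoff=0.0000 vs cont=0.0000 → 0.0000 [wait]  node(8,7) S=293.2294 payoff=0.0000 vs cont=0.0000 → 0.0000 [wait]  node(8,8) S=370.1074 payoff=0.0000 vs cont=0.0000 → 0.0000 [wait]  ⇒ S*(8)=91.5391
t_7: node(7,0) S=64.5544 payoff=60.6956 vs cont=58.3439 → 60.6956 [stop]  node(7,1) S=81.4791 payoff=43.7709 vs cont=41.4192 → 43.7709 [stop]  node(7,2) S=102.8411 payoff=22.4089 vs cont=20.1217 → 22.4089 [stop]  node(7,3) S=129.8036 payoff=0.0000 vs cont=4.3124 → 4.3124 [wait]  node(7,4) S=163.8351 payoff=0.0000 vs cont=0.0000 → 0.0000 [wait]  node(7,5) S=206.7889 payoff=0.0000 vs cont=0.0000 → 0.0000 [wait]  node(7,6) S=261.0042 payoff=0.0000 vs cont=0.0000 → 0.0000 [wait]  node(7,7) S=329.4334 payoff=0.0000 vs cont=0.0000 → 0.0000 [wait]  ⇒ S*(7)=102.8411
t_6: node(6,0) S=72.5247 payoff=52.7253 vs cont=50.3735 → 52.7253 [stop]  node(6,1) S=91.5391 payoff=33.7109 vs cont=31.3592 → 33.7109 [stop]  node(6,2) S=115.5385 payoff=9.7115 vs cont=12.1700 → 12.1700 [wait]  node(6,3) S=145.8300 payoff=0.0000 vs cont=1.8917 → 1.8917 [wait]  node(6,4) S=184.0633 payoff=0.0000 vs cont=0.0000 → 0.0000 [wait]  node(6,5) S=232.3204 payoff=0.0000 vs cont=0.0000 → 0.0000 [wait]  node(6,6) S=293.2294 payoff=0.0000 vs cont=0.0000 → 0.0000 [wait]  ⇒ S*(6)=91.5391
t_5: node(5,0) S=81.4791 payoff=43.7709 vs cont=41.4192 → 43.7709 [stop]  node(5,1) S=102.8411 payoff=22.4089 vs cont=21.3911 → 22.4089 [stop]  node(5,2) S=129.8036 payoff=0.0000 vs cont=6.3651 → 6.3651 [wait]  node(5,3) S=163.8351 payoff=0.0000 vs cont=0.8299 → 0.8299 [wait]  node(5,4) S=206.7889 payoff=0.0000 vs cont=0.0000 → 0.0000 [wait]  node(5,5) S=261.0042 payoff=0.0000 vs cont=0.0000 → 0.0000 [wait]  ⇒ S*(5)=102.8411
t_4: node(4,0) S=91.5391 payoff=33.7109 vs cont=31.3592 → 33.7109 [stop]  node(4,1) S=115.5385 payoff=9.7115 vs cont=13.2837 → 13.2837 [wait]  node(4,2) S=145.8300 payoff=0.0000 vs cont=3.2425 → 3.2425 [wait]  node(4,3) S=184.0633 payoff=0.0000 vs cont=0.3640 → 0.3640 [wait]  node(4,4) S=232.3204 payoff=0.0000 vs cont=0.0000 → 0.0000 [wait]  ⇒ S*(4)=91.5391
t_3: node(3,0) S=102.8411 payoff=22.4089 vs cont=21.9953 → 22.4089 [stop]  node(3,1) S=129.8036 payoff=0.0000 vs cont=7.5865 → 7.5865 [wait]  node(3,2) S=163.8351 payoff=0.0000 vs cont=1.6199 → 1.6199 [wait]  node(3,3) S=206.7889 payoff=0.0000 vs cont=0.1597 → 0.1597 [wait]  ⇒ S*(3)=102.8411
t_2: node(2,0) S=115.5385 payoff=9.7115 vs cont=13.9463 → 13.9463 [wait]  node(2,1) S=145.8300 payoff=0.0000 vs cont=4.2069 → 4.2069 [wait]  node(2,2) S=184.0633 payoff=0.0000 vs cont=0.7973 → 0.7973 [wait]  ⇒ S*(2)=-
t_1: node(1,0) S=129.8036 payoff=0.0000 vs cont=8.4004 → 8.4004 [wait]  node(1,1) S=163.8351 payoff=0.0000 vs cont=2.2780 → 2.2780 [wait]  ⇒ S*(1)=-
t_0: node(0,0) S=145.8300 payoff=0.0000 vs cont=4.9210 → 4.9210 [wait]  ⇒ S*(0)=-

price = 4.9210
boundary = - - - 102.8411 91.5391 102.8411 91.5391 102.8411 91.5391
tree:
4.9210
8.4004 2.2780
13.9463 4.2069 0.7973
22.4089 7.5865 1.6199 0.1597
33.7109 13.2837 3.2425 0.3640 0.0000
43.7709 22.4089 6.3651 0.8299 0.0000 0.0000
52.7253 33.7109 12.1700 1.8917 0.0000 0.0000 0.0000
60.6956 43.7709 22.4089 4.3124 0.0000 0.0000 0.0000 0.0000
67.7900 52.7253 33.7109 9.8303 0.0000 0.0000 0.0000 0.0000 0.0000
74.1047 60.6956 43.7709 22.4089 0.0000 0.0000 0.0000 0.0000 0.0000 0.0000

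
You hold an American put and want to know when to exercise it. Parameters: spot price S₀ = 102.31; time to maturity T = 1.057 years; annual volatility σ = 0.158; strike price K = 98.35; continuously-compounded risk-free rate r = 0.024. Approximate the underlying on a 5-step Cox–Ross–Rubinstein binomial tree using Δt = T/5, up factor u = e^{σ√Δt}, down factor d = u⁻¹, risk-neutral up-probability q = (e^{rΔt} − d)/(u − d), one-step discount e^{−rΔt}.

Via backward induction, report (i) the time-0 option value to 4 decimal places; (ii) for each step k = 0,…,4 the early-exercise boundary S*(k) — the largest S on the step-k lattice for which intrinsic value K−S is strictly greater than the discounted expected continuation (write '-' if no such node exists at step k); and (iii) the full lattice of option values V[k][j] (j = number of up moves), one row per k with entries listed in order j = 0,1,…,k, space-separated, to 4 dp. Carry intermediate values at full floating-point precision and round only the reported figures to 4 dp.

params: Δt=0.21140 u=1.07535 d=0.92993 q=0.51682 e^(-rΔt)=0.99494
t_5 payoffs: 27.2008 16.0747 3.2088 0.0000 0.0000 0.0000
t_4: node(4,0) S=76.5103 payoff=21.8397 vs cont=21.3420 → 21.8397 [stop]  node(4,1) S=88.4747 payoff=9.8753 vs cont=9.3776 → 9.8753 [stop]  node(4,2) S=102.3100 payoff=0.0000 vs cont=1.5426 → 1.5426 [wait]  node(4,3) S=118.3089 payoff=0.0000 vs cont=0.0000 → 0.0000 [wait]  node(4,4) S=136.8096 payoff=0.0000 vs cont=0.0000 → 0.0000 [wait]  ⇒ S*(4)=88.4747
t_3: node(3,0) S=82.2753 payoff=16.0747 vs cont=15.5770 → 16.0747 [stop]  node(3,1) S=95.1412 payoff=3.2088 vs cont=5.5406 → 5.5406 [wait]  node(3,2) S=110.0190 payoff=0.0000 vs cont=0.7416 → 0.7416 [wait]  node(3,3) S=127.2234 payoff=0.0000 vs cont=0.0000 → 0.0000 [wait]  ⇒ S*(3)=82.2753
t_2: node(2,0) S=88.4747 payoff=9.8753 vs cont=10.5766 → 10.5766 [wait]  node(2,1) S=102.3100 payoff=0.0000 vs cont=3.0448 → 3.0448 [wait]  node(2,2) S=118.3089 payoff=0.0000 vs cont=0.3565 → 0.3565 [wait]  ⇒ S*(2)=-
t_1: node(1,0) S=95.1412 payoff=3.2088 vs cont=6.6502 → 6.6502 [wait]  node(1,1) S=110.0190 payoff=0.0000 vs cont=1.6471 → 1.6471 [wait]  ⇒ S*(1)=-
t_0: node(0,0) S=102.3100 payoff=0.0000 vs cont=4.0439 → 4.0439 [wait]  ⇒ S*(0)=-

price = 4.0439
boundary = - - - 82.2753 88.4747
tree:
4.0439
6.6502 1.6471
10.5766 3.0448 0.3565
16.0747 5.5406 0.7416 0.0000
21.8397 9.8753 1.5426 0.0000 0.0000
27.2008 16.0747 3.2088 0.0000 0.0000 0.0000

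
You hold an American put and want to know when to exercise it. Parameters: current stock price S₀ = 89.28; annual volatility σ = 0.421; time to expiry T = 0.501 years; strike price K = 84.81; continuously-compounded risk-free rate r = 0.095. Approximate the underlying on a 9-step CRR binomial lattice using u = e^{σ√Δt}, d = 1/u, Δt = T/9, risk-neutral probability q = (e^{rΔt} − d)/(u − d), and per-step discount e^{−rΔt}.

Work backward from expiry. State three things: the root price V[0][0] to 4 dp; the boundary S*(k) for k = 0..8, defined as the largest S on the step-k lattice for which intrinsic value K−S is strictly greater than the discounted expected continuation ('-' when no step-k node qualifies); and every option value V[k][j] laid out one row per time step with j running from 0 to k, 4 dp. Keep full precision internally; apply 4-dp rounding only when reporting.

price = 6.8841
boundary = - - - - 60.0068 54.3328 60.0068 66.2734 73.1943
tree:
6.8841
9.9256 3.9376
13.9167 6.0686 1.8638
18.9065 9.1105 3.1131 0.6433
24.8032 13.2526 5.0949 1.1786 0.1187
30.4772 18.5554 8.1286 2.1372 0.2395 0.0000
35.6147 24.8032 12.5494 3.8261 0.4833 0.0000 0.0000
40.2664 30.4772 18.5366 6.7385 0.9753 0.0000 0.0000 0.0000
44.4783 35.6147 24.8032 11.6157 1.9683 0.0000 0.0000 0.0000 0.0000
48.2919 40.2664 30.4772 18.5366 3.9720 0.0000 0.0000 0.0000 0.0000 0.0000

params: Δt=0.05567 u=1.10443 d=0.90544 q=0.50183 e^(-rΔt)=0.99473
t_9 payoffs: 48.2919 40.2664 30.4772 18.5366 3.9720 0.0000 0.0000 0.0000 0.0000 0.0000
t_8: node(8,0) S=40.3317 payoff=44.4783 vs cont=44.0309 → 44.4783 [stop]  node(8,1) S=49.1953 payoff=35.6147 vs cont=35.1674 → 35.6147 [stop]  node(8,2) S=60.0068 payoff=24.8032 vs cont=24.3559 → 24.8032 [stop]  node(8,3) S=73.1943 payoff=11.6157 vs cont=11.1684 → 11.6157 [stop]  node(8,4) S=89.2800 payoff=0.0000 vs cont=1.9683 → 1.9683 [wait]  node(8,5) S=108.9008 payoff=0.0000 vs cont=0.0000 → 0.0000 [wait]  node(8,6) S=132.8335 payoff=0.0000 vs cont=0.0000 → 0.0000 [wait]  node(8,7) S=162.0259 payoff=0.0000 vs cont=0.0000 → 0.0000 [wait]  node(8,8) S=197.6339 payoff=0.0000 vs cont=0.0000 → 0.0000 [wait]  ⇒ S*(8)=73.1943
t_7: node(7,0) S=44.5436 payoff=40.2664 vs cont=39.8191 → 40.2664 [stop]  node(7,1) S=54.3328 payoff=30.4772 vs cont=30.0299 → 30.4772 [stop]  node(7,2) S=66.2734 payoff=18.5366 vs cont=18.0893 → 18.5366 [stop]  node(7,3) S=80.8380 payoff=3.9720 vs cont=6.7385 → 6.7385 [wait]  node(7,4) S=98.6036 payoff=0.0000 vs cont=0.9753 → 0.9753 [wait]  node(7,5) S=120.2733 payoff=0.0000 vs cont=0.0000 → 0.0000 [wait]  node(7,6) S=146.7054 payoff=0.0000 vs cont=0.0000 → 0.0000 [wait]  node(7,7) S=178.9464 payoff=0.0000 vs cont=0.0000 → 0.0000 [wait]  ⇒ S*(7)=66.2734
t_6: node(6,0) S=49.1953 payoff=35.6147 vs cont=35.1674 → 35.6147 [stop]  node(6,1) S=60.0068 payoff=24.8032 vs cont=24.3559 → 24.8032 [stop]  node(6,2) S=73.1943 payoff=11.6157 vs cont=12.5494 → 12.5494 [wait]  node(6,3) S=89.2800 payoff=0.0000 vs cont=3.8261 → 3.8261 [wait]  node(6,4) S=108.9008 payoff=0.0000 vs cont=0.4833 → 0.4833 [wait]  node(6,5) S=132.8335 payoff=0.0000 vs cont=0.0000 → 0.0000 [wait]  node(6,6) S=162.0259 payoff=0.0000 vs cont=0.0000 → 0.0000 [wait]  ⇒ S*(6)=60.0068
t_5: node(5,0) S=54.3328 payoff=30.4772 vs cont=30.0299 → 30.4772 [stop]  node(5,1) S=66.2734 payoff=18.5366 vs cont=18.5554 → 18.5554 [wait]  node(5,2) S=80.8380 payoff=3.9720 vs cont=8.1286 → 8.1286 [wait]  node(5,3) S=98.6036 payoff=0.0000 vs cont=2.1372 → 2.1372 [wait]  node(5,4) S=120.2733 payoff=0.0000 vs cont=0.2395 → 0.2395 [wait]  node(5,5) S=146.7054 payoff=0.0000 vs cont=0.0000 → 0.0000 [wait]  ⇒ S*(5)=54.3328
t_4: node(4,0) S=60.0068 payoff=24.8032 vs cont=24.3652 → 24.8032 [stop]  node(4,1) S=73.1943 payoff=11.6157 vs cont=13.2526 → 13.2526 [wait]  node(4,2) S=89.2800 payoff=0.0000 vs cont=5.0949 → 5.0949 [wait]  node(4,3) S=108.9008 payoff=0.0000 vs cont=1.1786 → 1.1786 [wait]  node(4,4) S=132.8335 payoff=0.0000 vs cont=0.1187 → 0.1187 [wait]  ⇒ S*(4)=60.0068
t_3: node(3,0) S=66.2734 payoff=18.5366 vs cont=18.9065 → 18.9065 [wait]  node(3,1) S=80.8380 payoff=3.9720 vs cont=9.1105 → 9.1105 [wait]  node(3,2) S=98.6036 payoff=0.0000 vs cont=3.1131 → 3.1131 [wait]  node(3,3) S=120.2733 payoff=0.0000 vs cont=0.6433 → 0.6433 [wait]  ⇒ S*(3)=-
t_2: node(2,0) S=73.1943 payoff=11.6157 vs cont=13.9167 → 13.9167 [wait]  node(2,1) S=89.2800 payoff=0.0000 vs cont=6.0686 → 6.0686 [wait]  node(2,2) S=108.9008 payoff=0.0000 vs cont=1.8638 → 1.8638 [wait]  ⇒ S*(2)=-
t_1: node(1,0) S=80.8380 payoff=3.9720 vs cont=9.9256 → 9.9256 [wait]  node(1,1) S=98.6036 payoff=0.0000 vs cont=3.9376 → 3.9376 [wait]  ⇒ S*(1)=-
t_0: node(0,0) S=89.2800 payoff=0.0000 vs cont=6.8841 → 6.8841 [wait]  ⇒ S*(0)=-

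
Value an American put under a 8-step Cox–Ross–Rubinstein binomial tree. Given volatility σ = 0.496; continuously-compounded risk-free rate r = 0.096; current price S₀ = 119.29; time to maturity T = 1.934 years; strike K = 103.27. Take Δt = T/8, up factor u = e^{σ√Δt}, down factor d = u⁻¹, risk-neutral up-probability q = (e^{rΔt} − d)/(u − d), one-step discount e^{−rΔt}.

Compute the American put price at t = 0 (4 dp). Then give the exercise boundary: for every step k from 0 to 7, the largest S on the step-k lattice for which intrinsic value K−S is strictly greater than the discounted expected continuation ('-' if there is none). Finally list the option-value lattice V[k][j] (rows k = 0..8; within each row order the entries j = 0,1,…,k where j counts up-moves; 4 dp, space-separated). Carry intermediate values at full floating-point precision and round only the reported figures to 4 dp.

Δt=0.24175, u=1.27618, d=0.78359, q=0.48700, disc=e^(-rΔt)=0.97706
k=8 terminal: V=max(K-S,0) → 86.3149 75.6562 58.2970 30.0250 0.0000 0.0000 0.0000 0.0000 0.0000
k=7: j=0 S=21.6378 intr=81.6322 cont=79.2631 V=81.6322[EX]; j=1 S=35.2403 intr=68.0297 cont=65.6606 V=68.0297[EX]; j=2 S=57.3938 intr=45.8762 cont=43.5071 V=45.8762[EX]; j=3 S=93.4740 intr=9.7960 cont=15.0496 V=15.0496[hold]; j=4 S=152.2359 intr=0.0000 cont=0.0000 V=0.0000[hold]; j=5 S=247.9380 intr=0.0000 cont=0.0000 V=0.0000[hold]; j=6 S=403.8025 intr=0.0000 cont=0.0000 V=0.0000[hold]; j=7 S=657.6502 intr=0.0000 cont=0.0000 V=0.0000[hold]  S*(7)=57.3938
k=6: j=0 S=27.6138 intr=75.6562 cont=73.2871 V=75.6562[EX]; j=1 S=44.9730 intr=58.2970 cont=55.9279 V=58.2970[EX]; j=2 S=73.2450 intr=30.0250 cont=30.1557 V=30.1557[hold]; j=3 S=119.2900 intr=0.0000 cont=7.5434 V=7.5434[hold]; j=4 S=194.2809 intr=0.0000 cont=0.0000 V=0.0000[hold]; j=5 S=316.4142 intr=0.0000 cont=0.0000 V=0.0000[hold]; j=6 S=515.3259 intr=0.0000 cont=0.0000 V=0.0000[hold]  S*(6)=44.9730
k=5: j=0 S=35.2403 intr=68.0297 cont=65.6606 V=68.0297[EX]; j=1 S=57.3938 intr=45.8762 cont=43.5693 V=45.8762[EX]; j=2 S=93.4740 intr=9.7960 cont=18.7044 V=18.7044[hold]; j=3 S=152.2359 intr=0.0000 cont=3.7810 V=3.7810[hold]; j=4 S=247.9380 intr=0.0000 cont=0.0000 V=0.0000[hold]; j=5 S=403.8025 intr=0.0000 cont=0.0000 V=0.0000[hold]  S*(5)=57.3938
k=4: j=0 S=44.9730 intr=58.2970 cont=55.9279 V=58.2970[EX]; j=1 S=73.2450 intr=30.0250 cont=31.8948 V=31.8948[hold]; j=2 S=119.2900 intr=0.0000 cont=11.1744 V=11.1744[hold]; j=3 S=194.2809 intr=0.0000 cont=1.8952 V=1.8952[hold]; j=4 S=316.4142 intr=0.0000 cont=0.0000 V=0.0000[hold]  S*(4)=44.9730
k=3: j=0 S=57.3938 intr=45.8762 cont=44.3968 V=45.8762[EX]; j=1 S=93.4740 intr=9.7960 cont=21.3038 V=21.3038[hold]; j=2 S=152.2359 intr=0.0000 cont=6.5028 V=6.5028[hold]; j=3 S=247.9380 intr=0.0000 cont=0.9499 V=0.9499[hold]  S*(3)=57.3938
k=2: j=0 S=73.2450 intr=30.0250 cont=33.1316 V=33.1316[hold]; j=1 S=119.2900 intr=0.0000 cont=13.7724 V=13.7724[hold]; j=2 S=194.2809 intr=0.0000 cont=3.7114 V=3.7114[hold]  S*(2)=-
k=1: j=0 S=93.4740 intr=9.7960 cont=23.1600 V=23.1600[hold]; j=1 S=152.2359 intr=0.0000 cont=8.6692 V=8.6692[hold]  S*(1)=-
k=0: j=0 S=119.2900 intr=0.0000 cont=15.7336 V=15.7336[hold]  S*(0)=-

price = 15.7336
boundary = - - - 57.3938 44.9730 57.3938 44.9730 57.3938
tree:
15.7336
23.1600 8.6692
33.1316 13.7724 3.7114
45.8762 21.3038 6.5028 0.9499
58.2970 31.8948 11.1744 1.8952 0.0000
68.0297 45.8762 18.7044 3.7810 0.0000 0.0000
75.6562 58.2970 30.1557 7.5434 0.0000 0.0000 0.0000
81.6322 68.0297 45.8762 15.0496 0.0000 0.0000 0.0000 0.0000
86.3149 75.6562 58.2970 30.0250 0.0000 0.0000 0.0000 0.0000 0.0000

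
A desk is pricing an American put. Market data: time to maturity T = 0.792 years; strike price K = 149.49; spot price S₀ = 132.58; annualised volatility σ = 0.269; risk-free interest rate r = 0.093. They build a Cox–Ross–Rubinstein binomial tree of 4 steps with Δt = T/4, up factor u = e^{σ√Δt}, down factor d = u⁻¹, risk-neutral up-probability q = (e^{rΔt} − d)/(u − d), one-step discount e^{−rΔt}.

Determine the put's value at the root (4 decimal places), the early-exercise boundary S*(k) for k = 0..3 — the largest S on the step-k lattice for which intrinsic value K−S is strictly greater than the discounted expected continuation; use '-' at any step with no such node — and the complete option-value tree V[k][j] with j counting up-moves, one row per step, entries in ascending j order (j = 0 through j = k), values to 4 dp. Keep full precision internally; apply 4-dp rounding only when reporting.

params: Δt=0.19800 u=1.12716 d=0.88719 q=0.54756 e^(-rΔt)=0.98175
t_4 payoffs: 67.3524 45.1358 16.9100 0.0000 0.0000
t_3: node(3,0) S=92.5819 payoff=56.9081 vs cont=54.1806 → 56.9081 [stop]  node(3,1) S=117.6235 payoff=31.8665 vs cont=29.1390 → 31.8665 [stop]  node(3,2) S=149.4383 payoff=0.0517 vs cont=7.5112 → 7.5112 [wait]  node(3,3) S=189.8584 payoff=0.0000 vs cont=0.0000 → 0.0000 [wait]  ⇒ S*(3)=117.6235
t_2: node(2,0) S=104.3542 payoff=45.1358 vs cont=42.4082 → 45.1358 [stop]  node(2,1) S=132.5800 payoff=16.9100 vs cont=18.1925 → 18.1925 [wait]  node(2,2) S=168.4403 payoff=0.0000 vs cont=3.3364 → 3.3364 [wait]  ⇒ S*(2)=104.3542
t_1: node(1,0) S=117.6235 payoff=31.8665 vs cont=29.8284 → 31.8665 [stop]  node(1,1) S=149.4383 payoff=0.0517 vs cont=9.8744 → 9.8744 [wait]  ⇒ S*(1)=117.6235
t_0: node(0,0) S=132.5800 payoff=16.9100 vs cont=19.4628 → 19.4628 [wait]  ⇒ S*(0)=-

price = 19.4628
boundary = - 117.6235 104.3542 117.6235
tree:
19.4628
31.8665 9.8744
45.1358 18.1925 3.3364
56.9081 31.8665 7.5112 0.0000
67.3524 45.1358 16.9100 0.0000 0.0000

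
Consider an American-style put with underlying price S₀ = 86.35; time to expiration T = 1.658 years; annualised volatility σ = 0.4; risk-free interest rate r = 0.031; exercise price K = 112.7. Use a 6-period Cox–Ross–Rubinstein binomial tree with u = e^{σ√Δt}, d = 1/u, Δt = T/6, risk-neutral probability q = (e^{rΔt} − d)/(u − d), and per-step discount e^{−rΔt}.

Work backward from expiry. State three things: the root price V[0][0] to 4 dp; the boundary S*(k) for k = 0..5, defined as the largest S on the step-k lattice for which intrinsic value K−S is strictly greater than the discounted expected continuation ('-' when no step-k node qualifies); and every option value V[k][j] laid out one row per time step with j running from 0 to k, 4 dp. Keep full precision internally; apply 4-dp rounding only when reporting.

Δt=0.27633, u=1.23401, d=0.81037, q=0.46793, disc=e^(-rΔt)=0.99147
k=6 terminal: V=max(K-S,0) → 88.2461 75.4620 55.9946 26.3500 0.0000 0.0000 0.0000
k=5: j=0 S=30.1764 intr=82.5236 cont=81.5623 V=82.5236[EX]; j=1 S=45.9521 intr=66.7479 cont=65.7866 V=66.7479[EX]; j=2 S=69.9751 intr=42.7249 cont=41.7636 V=42.7249[EX]; j=3 S=106.5568 intr=6.1432 cont=13.9004 V=13.9004[hold]; j=4 S=162.2629 intr=0.0000 cont=0.0000 V=0.0000[hold]; j=5 S=247.0911 intr=0.0000 cont=0.0000 V=0.0000[hold]  S*(5)=69.9751
k=4: j=0 S=37.2380 intr=75.4620 cont=74.5007 V=75.4620[EX]; j=1 S=56.7054 intr=55.9946 cont=55.0333 V=55.9946[EX]; j=2 S=86.3500 intr=26.3500 cont=28.9876 V=28.9876[hold]; j=3 S=131.4923 intr=0.0000 cont=7.3329 V=7.3329[hold]; j=4 S=200.2342 intr=0.0000 cont=0.0000 V=0.0000[hold]  S*(4)=56.7054
k=3: j=0 S=45.9521 intr=66.7479 cont=65.7866 V=66.7479[EX]; j=1 S=69.9751 intr=42.7249 cont=42.9873 V=42.9873[hold]; j=2 S=106.5568 intr=6.1432 cont=18.6938 V=18.6938[hold]; j=3 S=162.2629 intr=0.0000 cont=3.8683 V=3.8683[hold]  S*(3)=45.9521
k=2: j=0 S=56.7054 intr=55.9946 cont=55.1550 V=55.9946[EX]; j=1 S=86.3500 intr=26.3500 cont=31.3499 V=31.3499[hold]; j=2 S=131.4923 intr=0.0000 cont=11.6562 V=11.6562[hold]  S*(2)=56.7054
k=1: j=0 S=69.9751 intr=42.7249 cont=44.0833 V=44.0833[hold]; j=1 S=106.5568 intr=6.1432 cont=21.9457 V=21.9457[hold]  S*(1)=-
k=0: j=0 S=86.3500 intr=26.3500 cont=33.4367 V=33.4367[hold]  S*(0)=-

price = 33.4367
boundary = - - 56.7054 45.9521 56.7054 69.9751
tree:
33.4367
44.0833 21.9457
55.9946 31.3499 11.6562
66.7479 42.9873 18.6938 3.8683
75.4620 55.9946 28.9876 7.3329 0.0000
82.5236 66.7479 42.7249 13.9004 0.0000 0.0000
88.2461 75.4620 55.9946 26.3500 0.0000 0.0000 0.0000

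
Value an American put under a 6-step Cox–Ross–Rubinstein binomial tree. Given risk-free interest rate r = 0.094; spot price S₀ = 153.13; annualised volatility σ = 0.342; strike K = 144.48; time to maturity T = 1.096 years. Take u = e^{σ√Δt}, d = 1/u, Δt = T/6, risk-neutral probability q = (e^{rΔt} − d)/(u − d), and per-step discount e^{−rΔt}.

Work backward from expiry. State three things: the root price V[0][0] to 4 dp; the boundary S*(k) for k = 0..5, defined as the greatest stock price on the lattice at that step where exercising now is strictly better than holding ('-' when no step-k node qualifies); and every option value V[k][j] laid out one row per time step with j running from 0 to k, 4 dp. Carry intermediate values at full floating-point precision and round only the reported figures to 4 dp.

Δt=0.18267  u=1.15739  d=0.86401  q=0.52255  discount=0.98298
step 6 (expiry): payoffs max(K−S,0) = 80.7744 59.1428 30.1660 0.0000 0.0000 0.0000 0.0000
step 5: (k=5,j=0): S=73.7323, (K−S)⁺=70.7477, hold=68.2880 ⇒ V=70.7477 exercise | (k=5,j=1): S=98.7686, (K−S)⁺=45.7114, hold=43.2518 ⇒ V=45.7114 exercise | (k=5,j=2): S=132.3061, (K−S)⁺=12.1739, hold=14.1574 ⇒ V=14.1574 continue | (k=5,j=3): S=177.2314, (K−S)⁺=0.0000, hold=0.0000 ⇒ V=0.0000 continue | (k=5,j=4): S=237.4115, (K−S)⁺=0.0000, hold=0.0000 ⇒ V=0.0000 continue | (k=5,j=5): S=318.0260, (K−S)⁺=0.0000, hold=0.0000 ⇒ V=0.0000 continue  boundary S*=98.7686
step 4: (k=4,j=0): S=85.3372, (K−S)⁺=59.1428, hold=56.6831 ⇒ V=59.1428 exercise | (k=4,j=1): S=114.3140, (K−S)⁺=30.1660, hold=28.7252 ⇒ V=30.1660 exercise | (k=4,j=2): S=153.1300, (K−S)⁺=0.0000, hold=6.6443 ⇒ V=6.6443 continue | (k=4,j=3): S=205.1262, (K−S)⁺=0.0000, hold=0.0000 ⇒ V=0.0000 continue | (k=4,j=4): S=274.7781, (K−S)⁺=0.0000, hold=0.0000 ⇒ V=0.0000 continue  boundary S*=114.3140
step 3: (k=3,j=0): S=98.7686, (K−S)⁺=45.7114, hold=43.2518 ⇒ V=45.7114 exercise | (k=3,j=1): S=132.3061, (K−S)⁺=12.1739, hold=17.5703 ⇒ V=17.5703 continue | (k=3,j=2): S=177.2314, (K−S)⁺=0.0000, hold=3.1183 ⇒ V=3.1183 continue | (k=3,j=3): S=237.4115, (K−S)⁺=0.0000, hold=0.0000 ⇒ V=0.0000 continue  boundary S*=98.7686
step 2: (k=2,j=0): S=114.3140, (K−S)⁺=30.1660, hold=30.4783 ⇒ V=30.4783 continue | (k=2,j=1): S=153.1300, (K−S)⁺=0.0000, hold=9.8478 ⇒ V=9.8478 continue | (k=2,j=2): S=205.1262, (K−S)⁺=0.0000, hold=1.4635 ⇒ V=1.4635 continue  boundary S*=-
step 1: (k=1,j=0): S=132.3061, (K−S)⁺=12.1739, hold=19.3624 ⇒ V=19.3624 continue | (k=1,j=1): S=177.2314, (K−S)⁺=0.0000, hold=5.3735 ⇒ V=5.3735 continue  boundary S*=-
step 0: (k=0,j=0): S=153.1300, (K−S)⁺=0.0000, hold=11.8472 ⇒ V=11.8472 continue  boundary S*=-

price = 11.8472
boundary = - - - 98.7686 114.3140 98.7686
tree:
11.8472
19.3624 5.3735
30.4783 9.8478 1.4635
45.7114 17.5703 3.1183 0.0000
59.1428 30.1660 6.6443 0.0000 0.0000
70.7477 45.7114 14.1574 0.0000 0.0000 0.0000
80.7744 59.1428 30.1660 0.0000 0.0000 0.0000 0.0000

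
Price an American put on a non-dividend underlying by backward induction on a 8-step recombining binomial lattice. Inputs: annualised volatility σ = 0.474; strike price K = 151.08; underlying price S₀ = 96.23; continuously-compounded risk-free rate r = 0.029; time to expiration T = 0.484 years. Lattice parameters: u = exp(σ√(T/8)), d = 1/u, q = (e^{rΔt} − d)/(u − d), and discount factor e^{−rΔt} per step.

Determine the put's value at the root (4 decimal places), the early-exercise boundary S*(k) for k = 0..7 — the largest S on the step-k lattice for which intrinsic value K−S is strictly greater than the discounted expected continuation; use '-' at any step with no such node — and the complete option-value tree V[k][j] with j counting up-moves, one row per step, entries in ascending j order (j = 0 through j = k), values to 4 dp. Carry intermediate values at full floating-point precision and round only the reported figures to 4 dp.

price = 55.3290
boundary = - 85.6400 76.2154 85.6400 96.2300 108.1295 96.2300 108.1295
tree:
55.3290
65.4400 44.5081
74.8646 54.9155 33.3243
83.2520 65.4400 43.6422 22.1970
90.7164 74.8646 54.8500 31.5825 12.0454
97.3593 83.2520 65.4400 42.9505 19.3040 4.1756
103.2712 90.7164 74.8646 54.8500 29.7189 8.0194 0.0000
108.5325 97.3593 83.2520 65.4400 42.9505 15.4016 0.0000 0.0000
113.2148 103.2712 90.7164 74.8646 54.8500 29.5795 0.0000 0.0000 0.0000

params: Δt=0.06050 u=1.12366 d=0.88995 q=0.47840 e^(-rΔt)=0.99825
t_8 payoffs: 113.2148 103.2712 90.7164 74.8646 54.8500 29.5795 0.0000 0.0000 0.0000
t_7: node(7,0) S=42.5475 payoff=108.5325 vs cont=108.2677 → 108.5325 [stop]  node(7,1) S=53.7207 payoff=97.3593 vs cont=97.0945 → 97.3593 [stop]  node(7,2) S=67.8280 payoff=83.2520 vs cont=82.9871 → 83.2520 [stop]  node(7,3) S=85.6400 payoff=65.4400 vs cont=65.1752 → 65.4400 [stop]  node(7,4) S=108.1295 payoff=42.9505 vs cont=42.6856 → 42.9505 [stop]  node(7,5) S=136.5249 payoff=14.5551 vs cont=15.4016 → 15.4016 [wait]  node(7,6) S=172.3770 payoff=0.0000 vs cont=0.0000 → 0.0000 [wait]  node(7,7) S=217.6441 payoff=0.0000 vs cont=0.0000 → 0.0000 [wait]  ⇒ S*(7)=108.1295
t_6: node(6,0) S=47.8088 payoff=103.2712 vs cont=103.0064 → 103.2712 [stop]  node(6,1) S=60.3636 payoff=90.7164 vs cont=90.4515 → 90.7164 [stop]  node(6,2) S=76.2154 payoff=74.8646 vs cont=74.5997 → 74.8646 [stop]  node(6,3) S=96.2300 payoff=54.8500 vs cont=54.5852 → 54.8500 [stop]  node(6,4) S=121.5005 payoff=29.5795 vs cont=29.7189 → 29.7189 [wait]  node(6,5) S=153.4071 payoff=0.0000 vs cont=8.0194 → 8.0194 [wait]  node(6,6) S=193.6927 payoff=0.0000 vs cont=0.0000 → 0.0000 [wait]  ⇒ S*(6)=96.2300
t_5: node(5,0) S=53.7207 payoff=97.3593 vs cont=97.0945 → 97.3593 [stop]  node(5,1) S=67.8280 payoff=83.2520 vs cont=82.9871 → 83.2520 [stop]  node(5,2) S=85.6400 payoff=65.4400 vs cont=65.1752 → 65.4400 [stop]  node(5,3) S=108.1295 payoff=42.9505 vs cont=42.7522 → 42.9505 [stop]  node(5,4) S=136.5249 payoff=14.5551 vs cont=19.3040 → 19.3040 [wait]  node(5,5) S=172.3770 payoff=0.0000 vs cont=4.1756 → 4.1756 [wait]  ⇒ S*(5)=108.1295
t_4: node(4,0) S=60.3636 payoff=90.7164 vs cont=90.4515 → 90.7164 [stop]  node(4,1) S=76.2154 payoff=74.8646 vs cont=74.5997 → 74.8646 [stop]  node(4,2) S=96.2300 payoff=54.8500 vs cont=54.5852 → 54.8500 [stop]  node(4,3) S=121.5005 payoff=29.5795 vs cont=31.5825 → 31.5825 [wait]  node(4,4) S=153.4071 payoff=0.0000 vs cont=12.0454 → 12.0454 [wait]  ⇒ S*(4)=96.2300
t_3: node(3,0) S=67.8280 payoff=83.2520 vs cont=82.9871 → 83.2520 [stop]  node(3,1) S=85.6400 payoff=65.4400 vs cont=65.1752 → 65.4400 [stop]  node(3,2) S=108.1295 payoff=42.9505 vs cont=43.6422 → 43.6422 [wait]  node(3,3) S=136.5249 payoff=14.5551 vs cont=22.1970 → 22.1970 [wait]  ⇒ S*(3)=85.6400
t_2: node(2,0) S=76.2154 payoff=74.8646 vs cont=74.5997 → 74.8646 [stop]  node(2,1) S=96.2300 payoff=54.8500 vs cont=54.9155 → 54.9155 [wait]  node(2,2) S=121.5005 payoff=29.5795 vs cont=33.3243 → 33.3243 [wait]  ⇒ S*(2)=76.2154
t_1: node(1,0) S=85.6400 payoff=65.4400 vs cont=65.2064 → 65.4400 [stop]  node(1,1) S=108.1295 payoff=42.9505 vs cont=44.5081 → 44.5081 [wait]  ⇒ S*(1)=85.6400
t_0: node(0,0) S=96.2300 payoff=54.8500 vs cont=55.3290 → 55.3290 [wait]  ⇒ S*(0)=-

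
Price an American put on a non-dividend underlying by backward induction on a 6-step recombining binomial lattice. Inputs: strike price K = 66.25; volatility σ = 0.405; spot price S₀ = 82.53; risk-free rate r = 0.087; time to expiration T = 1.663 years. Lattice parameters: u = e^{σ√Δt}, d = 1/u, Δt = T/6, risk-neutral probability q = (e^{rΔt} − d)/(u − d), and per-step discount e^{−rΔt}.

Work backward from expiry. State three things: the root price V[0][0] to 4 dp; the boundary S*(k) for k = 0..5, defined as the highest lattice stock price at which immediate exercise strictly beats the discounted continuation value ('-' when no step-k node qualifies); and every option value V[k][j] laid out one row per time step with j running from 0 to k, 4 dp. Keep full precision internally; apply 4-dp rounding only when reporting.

params: Δt=0.27717 u=1.23766 d=0.80798 q=0.50370 e^(-rΔt)=0.97617
t_6 payoffs: 43.2878 31.0767 12.3719 0.0000 0.0000 0.0000 0.0000
t_5: node(5,0) S=28.4193 payoff=37.8307 vs cont=36.2523 → 37.8307 [stop]  node(5,1) S=43.5324 payoff=22.7176 vs cont=21.1392 → 22.7176 [stop]  node(5,2) S=66.6825 payoff=0.0000 vs cont=5.9939 → 5.9939 [wait]  node(5,3) S=102.1437 payoff=0.0000 vs cont=0.0000 → 0.0000 [wait]  node(5,4) S=156.4628 payoff=0.0000 vs cont=0.0000 → 0.0000 [wait]  node(5,5) S=239.6683 payoff=0.0000 vs cont=0.0000 → 0.0000 [wait]  ⇒ S*(5)=43.5324
t_4: node(4,0) S=35.1733 payoff=31.0767 vs cont=29.4983 → 31.0767 [stop]  node(4,1) S=53.8781 payoff=12.3719 vs cont=13.9533 → 13.9533 [wait]  node(4,2) S=82.5300 payoff=0.0000 vs cont=2.9039 → 2.9039 [wait]  node(4,3) S=126.4187 payoff=0.0000 vs cont=0.0000 → 0.0000 [wait]  node(4,4) S=193.6470 payoff=0.0000 vs cont=0.0000 → 0.0000 [wait]  ⇒ S*(4)=35.1733
t_3: node(3,0) S=43.5324 payoff=22.7176 vs cont=21.9168 → 22.7176 [stop]  node(3,1) S=66.6825 payoff=0.0000 vs cont=8.1879 → 8.1879 [wait]  node(3,2) S=102.1437 payoff=0.0000 vs cont=1.4069 → 1.4069 [wait]  node(3,3) S=156.4628 payoff=0.0000 vs cont=0.0000 → 0.0000 [wait]  ⇒ S*(3)=43.5324
t_2: node(2,0) S=53.8781 payoff=12.3719 vs cont=15.0321 → 15.0321 [wait]  node(2,1) S=82.5300 payoff=0.0000 vs cont=4.6586 → 4.6586 [wait]  node(2,2) S=126.4187 payoff=0.0000 vs cont=0.6816 → 0.6816 [wait]  ⇒ S*(2)=-
t_1: node(1,0) S=66.6825 payoff=0.0000 vs cont=9.5734 → 9.5734 [wait]  node(1,1) S=102.1437 payoff=0.0000 vs cont=2.5921 → 2.5921 [wait]  ⇒ S*(1)=-
t_0: node(0,0) S=82.5300 payoff=0.0000 vs cont=5.9126 → 5.9126 [wait]  ⇒ S*(0)=-

price = 5.9126
boundary = - - - 43.5324 35.1733 43.5324
tree:
5.9126
9.5734 2.5921
15.0321 4.6586 0.6816
22.7176 8.1879 1.4069 0.0000
31.0767 13.9533 2.9039 0.0000 0.0000
37.8307 22.7176 5.9939 0.0000 0.0000 0.0000
43.2878 31.0767 12.3719 0.0000 0.0000 0.0000 0.0000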